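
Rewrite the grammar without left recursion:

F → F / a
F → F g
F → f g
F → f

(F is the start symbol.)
F is directly left-recursive. The standard transformation for
  A → A α₁ | ... | A α_m | β₁ | ... | β_n
is
  A  → β₁ A' | ... | β_n A'
  A' → α₁ A' | ... | α_m A' | ε

F → f g becomes F → f g F'
F → f becomes F → f F'
F → F / a becomes F' → / a F'
F → F g becomes F' → g F'
Add F' → ε

Resulting grammar:
F → f g F'
F → f F'
F' → / a F'
F' → g F'
F' → ε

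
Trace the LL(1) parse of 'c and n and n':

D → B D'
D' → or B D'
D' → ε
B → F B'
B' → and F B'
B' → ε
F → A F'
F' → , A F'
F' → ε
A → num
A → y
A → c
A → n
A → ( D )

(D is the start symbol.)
LL(1) parsing maintains a stack (initially the start symbol over $) and the input. At each step: if the stack top is a terminal, match it against the current input token; if it is a non-terminal N, replace it with the RHS of M[N, lookahead] (the unique production whose predict set contains the lookahead).

Stack is shown with the top on the left.

Stack          Input            Action
--------------------------------------
D $            c and n and n $  output D → B D'
B D' $         c and n and n $  output B → F B'
F B' D' $      c and n and n $  output F → A F'
A F' B' D' $   c and n and n $  output A → c
c F' B' D' $   c and n and n $  match 'c'
F' B' D' $     and n and n $    output F' → ε
B' D' $        and n and n $    output B' → and F B'
and F B' D' $  and n and n $    match 'and'
F B' D' $      n and n $        output F → A F'
A F' B' D' $   n and n $        output A → n
n F' B' D' $   n and n $        match 'n'
F' B' D' $     and n $          output F' → ε
B' D' $        and n $          output B' → and F B'
and F B' D' $  and n $          match 'and'
F B' D' $      n $              output F → A F'
A F' B' D' $   n $              output A → n
n F' B' D' $   n $              match 'n'
F' B' D' $     $                output F' → ε
B' D' $        $                output B' → ε
D' $           $                output D' → ε
$              $                accept

The string is accepted.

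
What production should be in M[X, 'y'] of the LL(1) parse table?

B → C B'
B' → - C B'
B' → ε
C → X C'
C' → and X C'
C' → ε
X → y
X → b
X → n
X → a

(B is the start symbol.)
To find M[X, 'y'], we find productions for X where 'y' is in the predict set (PREDICT(N → α) = (FIRST(α) \ {ε}) ∪ (FOLLOW(N) if α ⇒* ε)).

X → y: PREDICT = { 'y' }
  'y' is in predict set, so this production goes in M[X, 'y']
X → b: PREDICT = { 'b' }
X → n: PREDICT = { 'n' }
X → a: PREDICT = { 'a' }

M[X, 'y'] = X → y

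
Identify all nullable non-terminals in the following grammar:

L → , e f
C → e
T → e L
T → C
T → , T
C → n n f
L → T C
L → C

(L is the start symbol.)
None

A non-terminal is nullable if it can derive ε (the empty string): either it has an ε-production, or it has a production whose right-hand side consists entirely of nullable non-terminals.

There are no ε-productions, so no non-terminal can derive ε.
No non-terminals are nullable.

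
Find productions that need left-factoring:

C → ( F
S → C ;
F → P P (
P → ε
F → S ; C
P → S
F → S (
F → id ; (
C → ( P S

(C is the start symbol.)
Left-factoring is needed when two productions for the same non-terminal
share a common prefix on the right-hand side.

Productions for C:
  C → ( F
  C → ( P S
Productions for F:
  F → P P (
  F → S ; C
  F → S (
  F → id ; (
Productions for P:
  P → ε
  P → S

Found common prefix '(' in productions for C
Found common prefix 'S' in productions for F

Answer: Yes, C has productions with common prefix '('; F has productions with common prefix 'S'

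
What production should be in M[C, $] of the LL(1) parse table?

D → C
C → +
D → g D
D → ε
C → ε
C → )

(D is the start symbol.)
C → ε

To find M[C, $], we find productions for C where $ is in the predict set (PREDICT(N → α) = (FIRST(α) \ {ε}) ∪ (FOLLOW(N) if α ⇒* ε)).

Relevant sets:
  FOLLOW(C) = { $ }

C → +: PREDICT = { '+' }
C → ε: PREDICT = { $ }
  $ is in predict set, so this production goes in M[C, $]
C → ): PREDICT = { ')' }

M[C, $] = C → ε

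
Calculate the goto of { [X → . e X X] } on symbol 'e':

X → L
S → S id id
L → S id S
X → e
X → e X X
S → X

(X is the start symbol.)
{ [L → . S id S], [S → . S id id], [S → . X], [X → . L], [X → . e X X], [X → . e], [X → e . X X] }

GOTO(I, 'e') = CLOSURE({ [A → αX.β] : [A → α.Xβ] ∈ I, X = 'e' })

Items with dot before 'e', with the dot advanced:
  [X → . e X X] → [X → e . X X]
Closure of the advanced items:
  [X → e . X X] has the dot before X: add [X → . L], [X → . e], [X → . e X X]
  [X → . L] has the dot before L: add [L → . S id S]
  [L → . S id S] has the dot before S: add [S → . S id id], [S → . X]

GOTO = { [L → . S id S], [S → . S id id], [S → . X], [X → . L], [X → . e X X], [X → . e], [X → e . X X] }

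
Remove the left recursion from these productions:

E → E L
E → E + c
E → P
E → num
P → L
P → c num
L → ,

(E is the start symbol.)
E → P E'
E → num E'
E' → L E'
E' → + c E'
E' → ε
P → L
P → c num
L → ,

E is directly left-recursive. The standard transformation for
  A → A α₁ | ... | A α_m | β₁ | ... | β_n
is
  A  → β₁ A' | ... | β_n A'
  A' → α₁ A' | ... | α_m A' | ε

E → P becomes E → P E'
E → num becomes E → num E'
E → E L becomes E' → L E'
E → E + c becomes E' → + c E'
Add E' → ε

Productions for other non-terminals are unchanged:
  P → L
  P → c num
  L → ,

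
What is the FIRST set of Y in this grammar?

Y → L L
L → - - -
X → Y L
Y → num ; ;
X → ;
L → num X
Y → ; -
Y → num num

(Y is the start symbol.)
{ '-', ';', 'num' }

To compute FIRST(Y), examine every production with Y on the left-hand side, reading each right-hand side left to right until a non-nullable symbol is reached.

FIRST sets of the other non-terminals involved (by the same procedure, iterated to a fixed point):
  FIRST(L) = { '-', 'num' }

From Y → L L:
  - L is a non-terminal: add FIRST(L) \ {ε} = { '-', 'num' }
    L is not nullable, so stop
From Y → num ; ;:
  - num is a terminal: add 'num' and stop
From Y → ; -:
  - ';' is a terminal: add ';' and stop
From Y → num num:
  - num is a terminal: add 'num' and stop

Collecting: FIRST(Y) = { '-', ';', 'num' }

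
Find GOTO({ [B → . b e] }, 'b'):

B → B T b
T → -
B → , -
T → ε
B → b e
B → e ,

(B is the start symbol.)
{ [B → b . e] }

GOTO(I, 'b') = CLOSURE({ [A → αX.β] : [A → α.Xβ] ∈ I, X = 'b' })

Items with dot before 'b', with the dot advanced:
  [B → . b e] → [B → b . e]
Closure adds nothing (no advanced item has the dot before a non-terminal).

GOTO = { [B → b . e] }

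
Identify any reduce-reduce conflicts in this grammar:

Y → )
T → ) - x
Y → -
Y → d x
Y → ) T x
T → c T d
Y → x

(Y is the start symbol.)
A reduce-reduce conflict occurs when an LR(0) state has two complete items [A → α .] and [B → β .] — both call for a reduction, and with no lookahead the parser cannot choose between them.

Augment with Y' → Y and build the canonical LR(0) collection (I0 = CLOSURE({[Y' → . Y]}), then GOTO on every symbol after a dot until no new states appear). It has 15 states:
  I0: { [Y → . ) T x], [Y → . )], [Y → . -], [Y → . d x], [Y → . x], [Y' → . Y] }  — shift
  I1: { [T → . ) - x], [T → . c T d], [Y → ) . T x], [Y → ) .] }  — shift, reduce
  I2: { [Y → - .] }  — reduce
  I3: { [Y' → Y .] }  — accept
  I4: { [Y → d . x] }  — shift
  I5: { [Y → x .] }  — reduce
  I6: { [Y → d x .] }  — reduce
  I7: { [T → ) . - x] }  — shift
  I8: { [Y → ) T . x] }  — shift
  I9: { [T → . ) - x], [T → . c T d], [T → c . T d] }  — shift
  I10: { [T → c T . d] }  — shift
  I11: { [T → c T d .] }  — reduce
  I12: { [Y → ) T x .] }  — reduce
  I13: { [T → ) - . x] }  — shift
  I14: { [T → ) - x .] }  — reduce

No state contains more than one complete item.

Answer: No reduce-reduce conflicts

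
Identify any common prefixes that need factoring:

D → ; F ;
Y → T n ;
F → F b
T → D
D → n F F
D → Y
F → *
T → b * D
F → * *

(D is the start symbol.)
Yes, F has productions with common prefix '*'

Left-factoring is needed when two productions for the same non-terminal
share a common prefix on the right-hand side.

Productions for D:
  D → ; F ;
  D → n F F
  D → Y
Productions for F:
  F → F b
  F → *
  F → * *
Productions for T:
  T → D
  T → b * D

Found common prefix '*' in productions for F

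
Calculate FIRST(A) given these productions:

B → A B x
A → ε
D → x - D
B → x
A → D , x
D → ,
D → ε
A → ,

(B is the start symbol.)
{ ',', 'x', ε }

To compute FIRST(A), examine every production with A on the left-hand side, reading each right-hand side left to right until a non-nullable symbol is reached.

FIRST sets of the other non-terminals involved (by the same procedure, iterated to a fixed point):
  FIRST(D) = { ',', 'x', ε }

From A → ε:
  - ε-production, so ε ∈ FIRST(A)
From A → D , x:
  - D is a non-terminal: add FIRST(D) \ {ε} = { ',', 'x' }
    D is nullable, so continue to the next symbol
  - ',' is a terminal: add ',' and stop
From A → ,:
  - ',' is a terminal: add ',' and stop

Collecting: FIRST(A) = { ',', 'x', ε }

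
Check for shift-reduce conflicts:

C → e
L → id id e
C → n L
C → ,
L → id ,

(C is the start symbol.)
No shift-reduce conflicts

A shift-reduce conflict occurs when an LR(0) state has both:
  - a complete (reduce) item [A → α .] (dot at the end), and
  - a shift item [B → β . c γ] (dot before a terminal).

Augment with C' → C and build the canonical LR(0) collection (I0 = CLOSURE({[C' → . C]}), then GOTO on every symbol after a dot until no new states appear). It has 10 states:
  I0: { [C → . ,], [C → . e], [C → . n L], [C' → . C] }  — shift
  I1: { [C → , .] }  — reduce
  I2: { [C' → C .] }  — accept
  I3: { [C → e .] }  — reduce
  I4: { [C → n . L], [L → . id ,], [L → . id id e] }  — shift
  I5: { [C → n L .] }  — reduce
  I6: { [L → id . ,], [L → id . id e] }  — shift
  I7: { [L → id , .] }  — reduce
  I8: { [L → id id . e] }  — shift
  I9: { [L → id id e .] }  — reduce

No state contains both a complete item and a shift item.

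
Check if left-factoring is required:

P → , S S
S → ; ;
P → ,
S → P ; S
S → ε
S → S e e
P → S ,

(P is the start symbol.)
Left-factoring is needed when two productions for the same non-terminal
share a common prefix on the right-hand side.

Productions for P:
  P → , S S
  P → ,
  P → S ,
Productions for S:
  S → ; ;
  S → P ; S
  S → ε
  S → S e e

Found common prefix ',' in productions for P

Answer: Yes, P has productions with common prefix ','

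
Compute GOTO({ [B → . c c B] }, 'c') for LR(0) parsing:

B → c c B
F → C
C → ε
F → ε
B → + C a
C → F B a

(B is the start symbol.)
{ [B → c . c B] }

GOTO(I, 'c') = CLOSURE({ [A → αX.β] : [A → α.Xβ] ∈ I, X = 'c' })

Items with dot before 'c', with the dot advanced:
  [B → . c c B] → [B → c . c B]
Closure adds nothing (no advanced item has the dot before a non-terminal).

GOTO = { [B → c . c B] }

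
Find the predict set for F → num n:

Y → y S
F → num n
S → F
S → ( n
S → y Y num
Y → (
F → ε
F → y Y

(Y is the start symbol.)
{ 'num' }

PREDICT(F → num n) = (FIRST(RHS) \ {ε}) ∪ (FOLLOW(F) if ε ∈ FIRST(RHS), i.e. RHS ⇒* ε)
FIRST(num n) = { 'num' }
ε ∉ FIRST(num n), so FOLLOW(F) is not added.
PREDICT(F → num n) = { 'num' }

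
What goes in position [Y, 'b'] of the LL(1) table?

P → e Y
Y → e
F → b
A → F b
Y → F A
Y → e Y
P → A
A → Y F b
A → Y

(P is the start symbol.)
To find M[Y, 'b'], we find productions for Y where 'b' is in the predict set (PREDICT(N → α) = (FIRST(α) \ {ε}) ∪ (FOLLOW(N) if α ⇒* ε)).

Relevant sets:
  FIRST(F) = { 'b' }

Y → e: PREDICT = { 'e' }
Y → F A: PREDICT = { 'b' }
  'b' is in predict set, so this production goes in M[Y, 'b']
Y → e Y: PREDICT = { 'e' }

M[Y, 'b'] = Y → F A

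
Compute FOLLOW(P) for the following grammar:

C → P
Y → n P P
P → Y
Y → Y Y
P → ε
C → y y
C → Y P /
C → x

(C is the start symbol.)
{ $, '/', 'n' }

To compute FOLLOW(P), find every occurrence of P on a right-hand side N → α P β: add FIRST(β) \ {ε}, and if β is empty or nullable also add FOLLOW(N). Iterate to a fixed point.

In C → P: P is at the end, add FOLLOW(C)
In Y → n P P: P is followed by P, add FIRST(P) \ {ε} = { 'n' }
  P is nullable, so also add FOLLOW(Y)
In Y → n P P: P is at the end, add FOLLOW(Y)
In C → Y P /: P is followed by '/', add FIRST('/') \ {ε} = { '/' }

The FOLLOW sets referred to above (computed the same way, to a fixed point):
  FOLLOW(C) = { $ }
  FOLLOW(Y) = { $, '/', 'n' }

Taking the union: FOLLOW(P) = { $, '/', 'n' }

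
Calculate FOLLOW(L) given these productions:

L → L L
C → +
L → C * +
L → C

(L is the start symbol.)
To compute FOLLOW(L), find every occurrence of L on a right-hand side N → α L β: add FIRST(β) \ {ε}, and if β is empty or nullable also add FOLLOW(N). Iterate to a fixed point.

L is the start symbol, so $ ∈ FOLLOW(L).
In L → L L: L is followed by L, add FIRST(L) \ {ε} = { '+' }
In L → L L: L is at the end; this adds FOLLOW(L) to itself — nothing new

Taking the union: FOLLOW(L) = { $, '+' }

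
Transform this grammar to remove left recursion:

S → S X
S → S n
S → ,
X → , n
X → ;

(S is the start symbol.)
S is directly left-recursive. The standard transformation for
  A → A α₁ | ... | A α_m | β₁ | ... | β_n
is
  A  → β₁ A' | ... | β_n A'
  A' → α₁ A' | ... | α_m A' | ε

S → , becomes S → , S'
S → S X becomes S' → X S'
S → S n becomes S' → n S'
Add S' → ε

Productions for other non-terminals are unchanged:
  X → , n
  X → ;

Resulting grammar:
S → , S'
S' → X S'
S' → n S'
S' → ε
X → , n
X → ;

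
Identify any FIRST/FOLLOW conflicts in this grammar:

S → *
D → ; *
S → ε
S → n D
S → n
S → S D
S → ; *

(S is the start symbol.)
Yes. S → S D with FOLLOW(S) on { ';' }; S → ';' '*' with FOLLOW(S) on { ';' }

Nullable non-terminals: S.
FIRST sets used below: FIRST(S) = { '*', ';', 'n', ε }, FIRST(D) = { ';' }

S: nullable alternative(s) S → ε; FOLLOW(S) = { $, ';' }
  S → *: FIRST \ {ε} = { '*' } — disjoint from FOLLOW(S)
  S → ε: FIRST \ {ε} = { } — this is the only nullable alternative, skip
  S → n D: FIRST \ {ε} = { 'n' } — disjoint from FOLLOW(S)
  S → n: FIRST \ {ε} = { 'n' } — disjoint from FOLLOW(S)
  S → S D: FIRST \ {ε} = { '*', ';', 'n' } — overlaps FOLLOW(S) on { ';' }: CONFLICT
  S → ; *: FIRST \ {ε} = { ';' } — overlaps FOLLOW(S) on { ';' }: CONFLICT

D has no nullable alternative, so no FIRST/FOLLOW check is needed there.

So the grammar has 2 FIRST/FOLLOW conflicts (marked CONFLICT above).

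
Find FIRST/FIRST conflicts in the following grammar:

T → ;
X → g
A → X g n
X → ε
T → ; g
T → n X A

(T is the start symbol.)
Yes. T → ';' / T → ';' g on { ';' }

A FIRST/FIRST conflict occurs when two productions N → α and N → β for the same non-terminal have FIRST(α) ∩ FIRST(β) ≠ ∅ (with ε ∈ FIRST of a nullable right-hand side, so two nullable alternatives also conflict).

Productions for T:
  T → ;: FIRST = { ';' }
  T → ; g: FIRST = { ';' }
  T → n X A: FIRST = { 'n' }
Productions for X:
  X → g: FIRST = { 'g' }
  X → ε: FIRST = { ε }
A has only one production, so no FIRST/FIRST conflict is possible there.

Conflict for T: T → ; and T → ; g
  Overlap: { ';' }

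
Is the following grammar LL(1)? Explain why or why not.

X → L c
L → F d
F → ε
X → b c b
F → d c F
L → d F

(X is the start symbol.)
A grammar is LL(1) if for each non-terminal N with multiple productions, the predict sets of those productions are pairwise disjoint, where PREDICT(N → α) = (FIRST(α) \ {ε}) ∪ (FOLLOW(N) if α ⇒* ε).

Relevant sets:
  FIRST(L) = { 'd' }
  FIRST(F) = { 'd', ε }
  FOLLOW(F) = { 'c', 'd' }

For X:
  PREDICT(X → L c) = { 'd' }
  PREDICT(X → b c b) = { 'b' }
For L:
  PREDICT(L → F d) = { 'd' }
  PREDICT(L → d F) = { 'd' }
For F:
  PREDICT(F → ε) = { 'c', 'd' }
  PREDICT(F → d c F) = { 'd' }

Conflict found: Predict set conflict for L: { 'd' }
The grammar is NOT LL(1).

Answer: No. Predict set conflict for L: { 'd' }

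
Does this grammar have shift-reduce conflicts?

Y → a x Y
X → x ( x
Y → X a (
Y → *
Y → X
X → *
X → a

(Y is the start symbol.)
Augment with Y' → Y and build the canonical LR(0) collection (I0 = CLOSURE({[Y' → . Y]}), then GOTO on every symbol after a dot until no new states appear). It has 12 states:
  I0: { [X → . *], [X → . a], [X → . x ( x], [Y → . *], [Y → . X a (], [Y → . X], [Y → . a x Y], [Y' → . Y] }  — shift
  I1: { [X → * .], [Y → * .] }  — 2 reduces
  I2: { [Y → X . a (], [Y → X .] }  — shift, reduce
  I3: { [Y' → Y .] }  — accept
  I4: { [X → a .], [Y → a . x Y] }  — shift, reduce
  I5: { [X → x . ( x] }  — shift
  I6: { [X → x ( . x] }  — shift
  I7: { [X → x ( x .] }  — reduce
  I8: { [X → . *], [X → . a], [X → . x ( x], [Y → . *], [Y → . X a (], [Y → . X], [Y → . a x Y], [Y → a x . Y] }  — shift
  I9: { [Y → a x Y .] }  — reduce
  I10: { [Y → X a . (] }  — shift
  I11: { [Y → X a ( .] }  — reduce

I2 contains reduce item [Y → X .] and shift item [Y → X . a (] — shift-reduce conflict.
I4 contains reduce item [X → a .] and shift item [Y → a . x Y] — shift-reduce conflict.

Answer: Yes — I2: [Y → X .] vs [Y → X . a (]; I4: [X → a .] vs [Y → a . x Y]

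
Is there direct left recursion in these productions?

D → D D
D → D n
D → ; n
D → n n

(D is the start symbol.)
Yes, D is left-recursive

Direct left recursion occurs when N → N α for some non-terminal N (the right-hand side begins with the left-hand side itself).

D → D D: LEFT RECURSIVE (starts with D)
D → D n: LEFT RECURSIVE (starts with D)
D → ; n: starts with ';'
D → n n: starts with n

The grammar has direct left recursion on: D.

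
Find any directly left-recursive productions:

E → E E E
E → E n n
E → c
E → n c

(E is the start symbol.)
Direct left recursion occurs when N → N α for some non-terminal N (the right-hand side begins with the left-hand side itself).

E → E E E: LEFT RECURSIVE (starts with E)
E → E n n: LEFT RECURSIVE (starts with E)
E → c: starts with c
E → n c: starts with n

The grammar has direct left recursion on: E.

Answer: Yes, E is left-recursive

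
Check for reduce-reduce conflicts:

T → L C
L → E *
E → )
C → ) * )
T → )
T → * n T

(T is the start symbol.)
Augment with T' → T and build the canonical LR(0) collection (I0 = CLOSURE({[T' → . T]}), then GOTO on every symbol after a dot until no new states appear). It has 13 states:
  I0: { [E → . )], [L → . E *], [T → . )], [T → . * n T], [T → . L C], [T' → . T] }  — shift
  I1: { [E → ) .], [T → ) .] }  — 2 reduces
  I2: { [T → * . n T] }  — shift
  I3: { [L → E . *] }  — shift
  I4: { [C → . ) * )], [T → L . C] }  — shift
  I5: { [T' → T .] }  — accept
  I6: { [C → ) . * )] }  — shift
  I7: { [T → L C .] }  — reduce
  I8: { [C → ) * . )] }  — shift
  I9: { [C → ) * ) .] }  — reduce
  I10: { [L → E * .] }  — reduce
  I11: { [E → . )], [L → . E *], [T → * n . T], [T → . )], [T → . * n T], [T → . L C] }  — shift
  I12: { [T → * n T .] }  — reduce

I1 contains complete items [E → ) .], [T → ) .] — reduce-reduce conflict.

Answer: Yes — I1: [E → ) .] vs [T → ) .]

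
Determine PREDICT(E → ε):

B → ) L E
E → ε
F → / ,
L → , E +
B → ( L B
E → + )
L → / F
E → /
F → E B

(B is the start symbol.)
{ $, '(', ')', '+', '/' }

PREDICT(E → ε) = (FIRST(RHS) \ {ε}) ∪ (FOLLOW(E) if ε ∈ FIRST(RHS), i.e. RHS ⇒* ε)
The right-hand side is ε (FIRST(ε) = { ε }), so the predict set is FOLLOW(E) = { $, '(', ')', '+', '/' }
PREDICT(E → ε) = { $, '(', ')', '+', '/' }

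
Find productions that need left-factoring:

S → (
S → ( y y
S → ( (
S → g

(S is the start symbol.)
Left-factoring is needed when two productions for the same non-terminal
share a common prefix on the right-hand side.

Productions for S:
  S → (
  S → ( y y
  S → ( (
  S → g

Found common prefix '(' in productions for S

Answer: Yes, S has productions with common prefix '('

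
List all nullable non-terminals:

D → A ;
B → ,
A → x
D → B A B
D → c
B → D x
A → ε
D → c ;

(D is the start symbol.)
{ 'A' }

A non-terminal is nullable if it can derive ε (the empty string): either it has an ε-production, or it has a production whose right-hand side consists entirely of nullable non-terminals.

ε-productions: A → ε
So A is immediately nullable.
No further non-terminal can be added: every production for the remaining non-terminals contains a terminal or a non-nullable non-terminal.
Nullable = { 'A' }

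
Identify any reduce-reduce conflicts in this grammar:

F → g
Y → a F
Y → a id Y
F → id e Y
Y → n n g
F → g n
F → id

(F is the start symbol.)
No reduce-reduce conflicts

Augment with F' → F and build the canonical LR(0) collection (I0 = CLOSURE({[F' → . F]}), then GOTO on every symbol after a dot until no new states appear). It has 14 states:
  I0: { [F → . g n], [F → . g], [F → . id e Y], [F → . id], [F' → . F] }  — shift
  I1: { [F' → F .] }  — accept
  I2: { [F → g . n], [F → g .] }  — shift, reduce
  I3: { [F → id . e Y], [F → id .] }  — shift, reduce
  I4: { [F → id e . Y], [Y → . a F], [Y → . a id Y], [Y → . n n g] }  — shift
  I5: { [F → id e Y .] }  — reduce
  I6: { [F → . g n], [F → . g], [F → . id e Y], [F → . id], [Y → a . F], [Y → a . id Y] }  — shift
  I7: { [Y → n . n g] }  — shift
  I8: { [Y → n n . g] }  — shift
  I9: { [Y → n n g .] }  — reduce
  I10: { [Y → a F .] }  — reduce
  I11: { [F → id . e Y], [F → id .], [Y → . a F], [Y → . a id Y], [Y → . n n g], [Y → a id . Y] }  — shift, reduce
  I12: { [Y → a id Y .] }  — reduce
  I13: { [F → g n .] }  — reduce

No state contains more than one complete item.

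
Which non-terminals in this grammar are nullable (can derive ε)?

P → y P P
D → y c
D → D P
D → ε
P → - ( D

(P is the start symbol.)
A non-terminal is nullable if it can derive ε (the empty string): either it has an ε-production, or it has a production whose right-hand side consists entirely of nullable non-terminals.

ε-productions: D → ε
So D is immediately nullable.
No further non-terminal can be added: every production for the remaining non-terminals contains a terminal or a non-nullable non-terminal.
Nullable = { 'D' }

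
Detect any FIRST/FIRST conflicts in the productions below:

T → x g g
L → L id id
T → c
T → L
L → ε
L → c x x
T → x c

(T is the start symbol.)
A FIRST/FIRST conflict occurs when two productions N → α and N → β for the same non-terminal have FIRST(α) ∩ FIRST(β) ≠ ∅ (with ε ∈ FIRST of a nullable right-hand side, so two nullable alternatives also conflict).

FIRST sets of the non-terminals at (or reachable through a nullable prefix from) the front of some alternative:
  FIRST(L) = { 'c', 'id', ε }

Productions for T:
  T → x g g: FIRST = { 'x' }
  T → c: FIRST = { 'c' }
  T → L: FIRST = { 'c', 'id', ε }
  T → x c: FIRST = { 'x' }
Productions for L:
  L → L id id: FIRST = { 'c', 'id' }
  L → ε: FIRST = { ε }
  L → c x x: FIRST = { 'c' }

Conflict for T: T → x g g and T → x c
  Overlap: { 'x' }
Conflict for T: T → c and T → L
  Overlap: { 'c' }
Conflict for L: L → L id id and L → c x x
  Overlap: { 'c' }

Answer: Yes. T → x g g / T → x c on { 'x' }; T → c / T → L on { 'c' }; L → L id id / L → c x x on { 'c' }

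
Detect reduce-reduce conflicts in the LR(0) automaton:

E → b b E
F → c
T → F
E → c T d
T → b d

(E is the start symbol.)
A reduce-reduce conflict occurs when an LR(0) state has two complete items [A → α .] and [B → β .] — both call for a reduction, and with no lookahead the parser cannot choose between them.

Augment with E' → E and build the canonical LR(0) collection (I0 = CLOSURE({[E' → . E]}), then GOTO on every symbol after a dot until no new states appear). It has 12 states:
  I0: { [E → . b b E], [E → . c T d], [E' → . E] }  — shift
  I1: { [E' → E .] }  — accept
  I2: { [E → b . b E] }  — shift
  I3: { [E → c . T d], [F → . c], [T → . F], [T → . b d] }  — shift
  I4: { [T → F .] }  — reduce
  I5: { [E → c T . d] }  — shift
  I6: { [T → b . d] }  — shift
  I7: { [F → c .] }  — reduce
  I8: { [T → b d .] }  — reduce
  I9: { [E → c T d .] }  — reduce
  I10: { [E → . b b E], [E → . c T d], [E → b b . E] }  — shift
  I11: { [E → b b E .] }  — reduce

No state contains more than one complete item.

Answer: No reduce-reduce conflicts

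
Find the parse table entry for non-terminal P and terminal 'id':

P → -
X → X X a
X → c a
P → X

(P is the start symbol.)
To find M[P, 'id'], we find productions for P where 'id' is in the predict set (PREDICT(N → α) = (FIRST(α) \ {ε}) ∪ (FOLLOW(N) if α ⇒* ε)).

Relevant sets:
  FIRST(X) = { 'c' }

P → -: PREDICT = { '-' }
P → X: PREDICT = { 'c' }

M[P, 'id'] is empty (no production applies)

Answer: Empty (error entry)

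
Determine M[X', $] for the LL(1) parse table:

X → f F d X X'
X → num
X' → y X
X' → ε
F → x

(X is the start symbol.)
To find M[X', $], we find productions for X' where $ is in the predict set (PREDICT(N → α) = (FIRST(α) \ {ε}) ∪ (FOLLOW(N) if α ⇒* ε)).

Relevant sets:
  FOLLOW(X') = { $, 'y' }

X' → y X: PREDICT = { 'y' }
X' → ε: PREDICT = { $, 'y' }
  $ is in predict set, so this production goes in M[X', $]

M[X', $] = X' → ε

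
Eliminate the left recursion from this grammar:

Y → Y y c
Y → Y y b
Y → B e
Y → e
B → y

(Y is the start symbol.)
Y is directly left-recursive. The standard transformation for
  A → A α₁ | ... | A α_m | β₁ | ... | β_n
is
  A  → β₁ A' | ... | β_n A'
  A' → α₁ A' | ... | α_m A' | ε

Y → B e becomes Y → B e Y'
Y → e becomes Y → e Y'
Y → Y y c becomes Y' → y c Y'
Y → Y y b becomes Y' → y b Y'
Add Y' → ε

Productions for other non-terminals are unchanged:
  B → y

Resulting grammar:
Y → B e Y'
Y → e Y'
Y' → y c Y'
Y' → y b Y'
Y' → ε
B → y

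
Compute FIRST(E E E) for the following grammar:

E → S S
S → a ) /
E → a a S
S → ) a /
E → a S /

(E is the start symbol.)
FIRST sets of the non-terminals involved (from the grammar, by fixed-point iteration):
  FIRST(E) = { ')', 'a' }

To compute FIRST(E E E), process the symbols left to right:
Symbol E is a non-terminal. Add FIRST(E) \ {ε} = { ')', 'a' }
E is not nullable (ε ∉ FIRST(E)), so stop here.
FIRST(E E E) = { ')', 'a' }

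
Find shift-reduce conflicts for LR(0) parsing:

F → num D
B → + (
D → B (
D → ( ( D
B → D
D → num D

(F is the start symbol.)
No shift-reduce conflicts

Augment with F' → F and build the canonical LR(0) collection (I0 = CLOSURE({[F' → . F]}), then GOTO on every symbol after a dot until no new states appear). It has 13 states:
  I0: { [F → . num D], [F' → . F] }  — shift
  I1: { [F' → F .] }  — accept
  I2: { [B → . + (], [B → . D], [D → . ( ( D], [D → . B (], [D → . num D], [F → num . D] }  — shift
  I3: { [D → ( . ( D] }  — shift
  I4: { [B → + . (] }  — shift
  I5: { [D → B . (] }  — shift
  I6: { [B → D .], [F → num D .] }  — 2 reduces
  I7: { [B → . + (], [B → . D], [D → . ( ( D], [D → . B (], [D → . num D], [D → num . D] }  — shift
  I8: { [B → D .], [D → num D .] }  — 2 reduces
  I9: { [D → B ( .] }  — reduce
  I10: { [B → + ( .] }  — reduce
  I11: { [B → . + (], [B → . D], [D → ( ( . D], [D → . ( ( D], [D → . B (], [D → . num D] }  — shift
  I12: { [B → D .], [D → ( ( D .] }  — 2 reduces

No state contains both a complete item and a shift item.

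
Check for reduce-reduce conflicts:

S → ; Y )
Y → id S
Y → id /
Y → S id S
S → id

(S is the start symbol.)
A reduce-reduce conflict occurs when an LR(0) state has two complete items [A → α .] and [B → β .] — both call for a reduction, and with no lookahead the parser cannot choose between them.

Augment with S' → S and build the canonical LR(0) collection (I0 = CLOSURE({[S' → . S]}), then GOTO on every symbol after a dot until no new states appear). It has 12 states:
  I0: { [S → . ; Y )], [S → . id], [S' → . S] }  — shift
  I1: { [S → . ; Y )], [S → . id], [S → ; . Y )], [Y → . S id S], [Y → . id /], [Y → . id S] }  — shift
  I2: { [S' → S .] }  — accept
  I3: { [S → id .] }  — reduce
  I4: { [Y → S . id S] }  — shift
  I5: { [S → ; Y . )] }  — shift
  I6: { [S → . ; Y )], [S → . id], [S → id .], [Y → id . /], [Y → id . S] }  — shift, reduce
  I7: { [Y → id / .] }  — reduce
  I8: { [Y → id S .] }  — reduce
  I9: { [S → ; Y ) .] }  — reduce
  I10: { [S → . ; Y )], [S → . id], [Y → S id . S] }  — shift
  I11: { [Y → S id S .] }  — reduce

No state contains more than one complete item.

Answer: No reduce-reduce conflicts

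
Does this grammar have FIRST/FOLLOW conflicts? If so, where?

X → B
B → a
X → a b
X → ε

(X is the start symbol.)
No FIRST/FOLLOW conflicts.

Nullable non-terminals: X.
FIRST sets used below: FIRST(B) = { 'a' }

X: nullable alternative(s) X → ε; FOLLOW(X) = { $ }
  X → B: FIRST \ {ε} = { 'a' } — disjoint from FOLLOW(X)
  X → a b: FIRST \ {ε} = { 'a' } — disjoint from FOLLOW(X)
  X → ε: FIRST \ {ε} = { } — this is the only nullable alternative, skip

B has no nullable alternative, so no FIRST/FOLLOW check is needed there.

No FIRST/FOLLOW conflicts found.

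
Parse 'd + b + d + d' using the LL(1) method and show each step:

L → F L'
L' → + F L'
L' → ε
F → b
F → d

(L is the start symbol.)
LL(1) parsing maintains a stack (initially the start symbol over $) and the input. At each step: if the stack top is a terminal, match it against the current input token; if it is a non-terminal N, replace it with the RHS of M[N, lookahead] (the unique production whose predict set contains the lookahead).

Stack is shown with the top on the left.

Stack     Input            Action
---------------------------------
L $       d + b + d + d $  output L → F L'
F L' $    d + b + d + d $  output F → d
d L' $    d + b + d + d $  match 'd'
L' $      + b + d + d $    output L' → + F L'
+ F L' $  + b + d + d $    match '+'
F L' $    b + d + d $      output F → b
b L' $    b + d + d $      match 'b'
L' $      + d + d $        output L' → + F L'
+ F L' $  + d + d $        match '+'
F L' $    d + d $          output F → d
d L' $    d + d $          match 'd'
L' $      + d $            output L' → + F L'
+ F L' $  + d $            match '+'
F L' $    d $              output F → d
d L' $    d $              match 'd'
L' $      $                output L' → ε
$         $                accept

The string is accepted.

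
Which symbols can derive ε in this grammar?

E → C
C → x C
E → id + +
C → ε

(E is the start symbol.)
{ 'C', 'E' }

A non-terminal is nullable if it can derive ε (the empty string): either it has an ε-production, or it has a production whose right-hand side consists entirely of nullable non-terminals.

ε-productions: C → ε
So C is immediately nullable.
E → C: every symbol on the right is nullable, so E is nullable too.
Every non-terminal is now nullable.
Nullable = { 'C', 'E' }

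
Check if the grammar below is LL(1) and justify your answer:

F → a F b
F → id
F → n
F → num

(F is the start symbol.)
For F:
  PREDICT(F → a F b) = { 'a' }
  PREDICT(F → id) = { 'id' }
  PREDICT(F → n) = { 'n' }
  PREDICT(F → num) = { 'num' }

All predict sets are disjoint. The grammar IS LL(1).

Answer: Yes, the grammar is LL(1).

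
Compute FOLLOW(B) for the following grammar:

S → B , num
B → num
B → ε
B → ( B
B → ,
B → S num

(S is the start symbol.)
{ ',' }

In S → B , num: B is followed by ',' num, add FIRST(',' num) \ {ε} = { ',' }
In B → ( B: B is at the end; this adds FOLLOW(B) to itself — nothing new

Taking the union: FOLLOW(B) = { ',' }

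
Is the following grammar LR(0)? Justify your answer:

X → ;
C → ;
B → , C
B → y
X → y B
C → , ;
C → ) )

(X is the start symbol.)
Yes, the grammar is LR(0)

A grammar is LR(0) if no state in the canonical LR(0) collection has:
  - both a shift item (dot before a terminal) and a complete item (shift-reduce conflict), or
  - two or more complete items (reduce-reduce conflict; the accept item [X' → X .] counts as a complete item here).

Augment with X' → X and build the canonical LR(0) collection (I0 = CLOSURE({[X' → . X]}), then GOTO on every symbol after a dot until no new states appear). It has 13 states:
  I0: { [X → . ;], [X → . y B], [X' → . X] }  — shift
  I1: { [X → ; .] }  — reduce
  I2: { [X' → X .] }  — accept
  I3: { [B → . , C], [B → . y], [X → y . B] }  — shift
  I4: { [B → , . C], [C → . ) )], [C → . , ;], [C → . ;] }  — shift
  I5: { [X → y B .] }  — reduce
  I6: { [B → y .] }  — reduce
  I7: { [C → ) . )] }  — shift
  I8: { [C → , . ;] }  — shift
  I9: { [C → ; .] }  — reduce
  I10: { [B → , C .] }  — reduce
  I11: { [C → , ; .] }  — reduce
  I12: { [C → ) ) .] }  — reduce

Every state is either a pure shift/goto state or contains exactly one complete item and nothing to shift — no conflicts. The grammar is LR(0).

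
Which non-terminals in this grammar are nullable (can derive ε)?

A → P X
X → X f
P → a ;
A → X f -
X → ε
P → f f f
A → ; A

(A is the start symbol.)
{ 'X' }

A non-terminal is nullable if it can derive ε (the empty string): either it has an ε-production, or it has a production whose right-hand side consists entirely of nullable non-terminals.

ε-productions: X → ε
So X is immediately nullable.
No further non-terminal can be added: every production for the remaining non-terminals contains a terminal or a non-nullable non-terminal.
Nullable = { 'X' }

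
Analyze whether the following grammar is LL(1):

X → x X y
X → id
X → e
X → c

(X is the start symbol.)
Yes, the grammar is LL(1).

A grammar is LL(1) if for each non-terminal N with multiple productions, the predict sets of those productions are pairwise disjoint, where PREDICT(N → α) = (FIRST(α) \ {ε}) ∪ (FOLLOW(N) if α ⇒* ε).

For X:
  PREDICT(X → x X y) = { 'x' }
  PREDICT(X → id) = { 'id' }
  PREDICT(X → e) = { 'e' }
  PREDICT(X → c) = { 'c' }

All predict sets are disjoint. The grammar IS LL(1).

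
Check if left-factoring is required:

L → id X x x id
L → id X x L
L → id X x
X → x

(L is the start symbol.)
Left-factoring is needed when two productions for the same non-terminal
share a common prefix on the right-hand side.

Productions for L:
  L → id X x x id
  L → id X x L
  L → id X x

Found common prefix 'id X x' in productions for L

Answer: Yes, L has productions with common prefix 'id X x'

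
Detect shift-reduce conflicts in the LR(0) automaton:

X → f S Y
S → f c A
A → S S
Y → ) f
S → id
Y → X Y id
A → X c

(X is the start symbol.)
No shift-reduce conflicts

A shift-reduce conflict occurs when an LR(0) state has both:
  - a complete (reduce) item [A → α .] (dot at the end), and
  - a shift item [B → β . c γ] (dot before a terminal).

Augment with X' → X and build the canonical LR(0) collection (I0 = CLOSURE({[X' → . X]}), then GOTO on every symbol after a dot until no new states appear). It has 19 states:
  I0: { [X → . f S Y], [X' → . X] }  — shift
  I1: { [X' → X .] }  — accept
  I2: { [S → . f c A], [S → . id], [X → f . S Y] }  — shift
  I3: { [X → . f S Y], [X → f S . Y], [Y → . ) f], [Y → . X Y id] }  — shift
  I4: { [S → f . c A] }  — shift
  I5: { [S → id .] }  — reduce
  I6: { [A → . S S], [A → . X c], [S → . f c A], [S → . id], [S → f c . A], [X → . f S Y] }  — shift
  I7: { [S → f c A .] }  — reduce
  I8: { [A → S . S], [S → . f c A], [S → . id] }  — shift
  I9: { [A → X . c] }  — shift
  I10: { [S → . f c A], [S → . id], [S → f . c A], [X → f . S Y] }  — shift
  I11: { [A → X c .] }  — reduce
  I12: { [A → S S .] }  — reduce
  I13: { [Y → ) . f] }  — shift
  I14: { [X → . f S Y], [Y → . ) f], [Y → . X Y id], [Y → X . Y id] }  — shift
  I15: { [X → f S Y .] }  — reduce
  I16: { [Y → X Y . id] }  — shift
  I17: { [Y → X Y id .] }  — reduce
  I18: { [Y → ) f .] }  — reduce

No state contains both a complete item and a shift item.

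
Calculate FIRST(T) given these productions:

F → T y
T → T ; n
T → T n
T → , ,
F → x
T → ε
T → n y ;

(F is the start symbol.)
{ ',', ';', 'n', ε }

From T → T ; n:
  - T is the symbol being defined: contributes nothing new
    T is nullable, so continue to the next symbol
  - ';' is a terminal: add ';' and stop
From T → T n:
  - T is the symbol being defined: contributes nothing new
    T is nullable, so continue to the next symbol
  - n is a terminal: add 'n' and stop
From T → , ,:
  - ',' is a terminal: add ',' and stop
From T → ε:
  - ε-production, so ε ∈ FIRST(T)
From T → n y ;:
  - n is a terminal: add 'n' and stop

Collecting: FIRST(T) = { ',', ';', 'n', ε }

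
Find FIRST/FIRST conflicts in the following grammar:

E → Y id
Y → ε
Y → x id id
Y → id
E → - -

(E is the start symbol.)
No FIRST/FIRST conflicts.

A FIRST/FIRST conflict occurs when two productions N → α and N → β for the same non-terminal have FIRST(α) ∩ FIRST(β) ≠ ∅ (with ε ∈ FIRST of a nullable right-hand side, so two nullable alternatives also conflict).

FIRST sets of the non-terminals at (or reachable through a nullable prefix from) the front of some alternative:
  FIRST(Y) = { 'id', 'x', ε }

Productions for E:
  E → Y id: FIRST = { 'id', 'x' }
  E → - -: FIRST = { '-' }
Productions for Y:
  Y → ε: FIRST = { ε }
  Y → x id id: FIRST = { 'x' }
  Y → id: FIRST = { 'id' }

All alternatives of each non-terminal have pairwise disjoint FIRST sets.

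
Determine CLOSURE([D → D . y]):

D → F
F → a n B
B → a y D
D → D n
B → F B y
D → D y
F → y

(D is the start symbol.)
Start with: [D → D . y]
The dot precedes the terminal y, so nothing is added.

CLOSURE = { [D → D . y] }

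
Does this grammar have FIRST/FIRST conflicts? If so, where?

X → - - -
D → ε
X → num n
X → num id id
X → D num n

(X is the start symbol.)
Yes. X → num n / X → num id id on { 'num' }; X → num n / X → D num n on { 'num' }; X → num id id / X → D num n on { 'num' }

FIRST sets of the non-terminals at (or reachable through a nullable prefix from) the front of some alternative:
  FIRST(D) = { ε }

Productions for X:
  X → - - -: FIRST = { '-' }
  X → num n: FIRST = { 'num' }
  X → num id id: FIRST = { 'num' }
  X → D num n: FIRST = { 'num' }
D has only one production, so no FIRST/FIRST conflict is possible there.

Conflict for X: X → num n and X → num id id
  Overlap: { 'num' }
Conflict for X: X → num n and X → D num n
  Overlap: { 'num' }
Conflict for X: X → num id id and X → D num n
  Overlap: { 'num' }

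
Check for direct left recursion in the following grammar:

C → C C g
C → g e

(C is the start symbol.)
Yes, C is left-recursive

Direct left recursion occurs when N → N α for some non-terminal N (the right-hand side begins with the left-hand side itself).

C → C C g: LEFT RECURSIVE (starts with C)
C → g e: starts with g

The grammar has direct left recursion on: C.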